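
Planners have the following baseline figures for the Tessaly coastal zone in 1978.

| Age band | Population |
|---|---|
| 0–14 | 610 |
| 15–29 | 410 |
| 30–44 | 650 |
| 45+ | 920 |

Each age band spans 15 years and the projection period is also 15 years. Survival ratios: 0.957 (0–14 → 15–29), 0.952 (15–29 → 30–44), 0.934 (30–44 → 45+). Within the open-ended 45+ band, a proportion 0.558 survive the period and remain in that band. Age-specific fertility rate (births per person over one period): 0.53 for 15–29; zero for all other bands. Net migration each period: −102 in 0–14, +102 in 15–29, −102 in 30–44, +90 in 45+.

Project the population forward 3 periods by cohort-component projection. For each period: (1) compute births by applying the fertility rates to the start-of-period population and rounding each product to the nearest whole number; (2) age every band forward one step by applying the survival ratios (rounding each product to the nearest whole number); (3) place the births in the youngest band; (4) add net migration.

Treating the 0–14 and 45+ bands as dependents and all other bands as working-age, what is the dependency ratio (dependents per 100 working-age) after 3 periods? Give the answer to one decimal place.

(Bands numbered youngest = 1 to oldest = 4.)
Period 1.
Births: 410 × 0.53 = 217
Band 2: 610 × 0.957 = 584
Band 3: 410 × 0.952 = 390
Band 4: 650 × 0.934 + 920 × 0.558 = 607 + 513 = 1120
Net migration: Band 1 − 102 → 115; Band 2 + 102 → 686; Band 3 − 102 → 288; Band 4 + 90 → 1210
Population now: 0–14=115, 15–29=686, 30–44=288, 45+=1210
Period 2.
Births: 686 × 0.53 = 364
Band 2: 115 × 0.957 = 110
Band 3: 686 × 0.952 = 653
Band 4: 288 × 0.934 + 1210 × 0.558 = 269 + 675 = 944
Net migration: Band 1 − 102 → 262; Band 2 + 102 → 212; Band 3 − 102 → 551; Band 4 + 90 → 1034
Population now: 0–14=262, 15–29=212, 30–44=551, 45+=1034
Period 3.
Births: 212 × 0.53 = 112
Band 2: 262 × 0.957 = 251
Band 3: 212 × 0.952 = 202
Band 4: 551 × 0.934 + 1034 × 0.558 = 515 + 577 = 1092
Net migration: Band 1 − 102 → 10; Band 2 + 102 → 353; Band 3 − 102 → 100; Band 4 + 90 → 1182
Population now: 0–14=10, 15–29=353, 30–44=100, 45+=1182
Dependents (band 0–14 + band 45+) = 10 + 1182 = 1192; working-age = 453; ratio = 1192/453 × 100 = 263.1

263.1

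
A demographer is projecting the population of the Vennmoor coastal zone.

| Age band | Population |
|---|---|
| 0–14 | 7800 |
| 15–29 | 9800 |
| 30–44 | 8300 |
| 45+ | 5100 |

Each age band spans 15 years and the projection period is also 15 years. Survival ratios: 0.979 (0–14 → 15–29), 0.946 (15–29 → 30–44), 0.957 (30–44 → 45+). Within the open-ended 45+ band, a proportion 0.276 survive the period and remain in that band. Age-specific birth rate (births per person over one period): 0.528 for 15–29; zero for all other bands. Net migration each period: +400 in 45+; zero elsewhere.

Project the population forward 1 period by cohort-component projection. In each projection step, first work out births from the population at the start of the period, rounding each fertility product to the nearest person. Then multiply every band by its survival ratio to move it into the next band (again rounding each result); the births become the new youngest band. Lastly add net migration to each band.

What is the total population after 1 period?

31832

Period 1:
Births: 9800 * 0.528 = 5174
15–29: 7800 * 0.979 = 7636
30–44: 9800 * 0.946 = 9271
45+: 8300 * 0.957 + 5100 * 0.276 = 7943 + 1408 = 9351
Net migration: 45+ + 400 → 9751
End of period: [5174, 7636, 9271, 9751]
Total after period 1: 5174 + 7636 + 9271 + 9751 = 31832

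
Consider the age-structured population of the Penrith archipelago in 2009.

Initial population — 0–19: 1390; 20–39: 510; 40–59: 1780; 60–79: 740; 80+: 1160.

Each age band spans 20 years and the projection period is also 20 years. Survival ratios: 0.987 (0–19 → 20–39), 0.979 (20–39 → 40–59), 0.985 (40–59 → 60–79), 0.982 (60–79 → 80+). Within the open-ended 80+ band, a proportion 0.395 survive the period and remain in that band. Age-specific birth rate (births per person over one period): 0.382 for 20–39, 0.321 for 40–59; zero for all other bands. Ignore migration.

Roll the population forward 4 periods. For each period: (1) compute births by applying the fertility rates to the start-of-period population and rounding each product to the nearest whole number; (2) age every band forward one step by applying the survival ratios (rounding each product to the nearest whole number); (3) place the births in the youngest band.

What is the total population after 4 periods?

4428

(Bands numbered youngest = 1 to oldest = 5.)
Period 1:
Births: 510 × 0.382 = 195, 1780 × 0.321 = 571 → 766
Band 2: 1390 × 0.987 = 1372
Band 3: 510 × 0.979 = 499
Band 4: 1780 × 0.985 = 1753
Band 5: 740 × 0.982 + 1160 × 0.395 = 727 + 458 = 1185
End of period: [766, 1372, 499, 1753, 1185]
Period 2:
Births: 1372 × 0.382 = 524, 499 × 0.321 = 160 → 684
Band 2: 766 × 0.987 = 756
Band 3: 1372 × 0.979 = 1343
Band 4: 499 × 0.985 = 492
Band 5: 1753 × 0.982 + 1185 × 0.395 = 1721 + 468 = 2189
End of period: [684, 756, 1343, 492, 2189]
Period 3:
Births: 756 × 0.382 = 289, 1343 × 0.321 = 431 → 720
Band 2: 684 × 0.987 = 675
Band 3: 756 × 0.979 = 740
Band 4: 1343 × 0.985 = 1323
Band 5: 492 × 0.982 + 2189 × 0.395 = 483 + 865 = 1348
End of period: [720, 675, 740, 1323, 1348]
Period 4:
Births: 675 × 0.382 = 258, 740 × 0.321 = 238 → 496
Band 2: 720 × 0.987 = 711
Band 3: 675 × 0.979 = 661
Band 4: 740 × 0.985 = 729
Band 5: 1323 × 0.982 + 1348 × 0.395 = 1299 + 532 = 1831
End of period: [496, 711, 661, 729, 1831]
Total after period 4: 496 + 711 + 661 + 729 + 1831 = 4428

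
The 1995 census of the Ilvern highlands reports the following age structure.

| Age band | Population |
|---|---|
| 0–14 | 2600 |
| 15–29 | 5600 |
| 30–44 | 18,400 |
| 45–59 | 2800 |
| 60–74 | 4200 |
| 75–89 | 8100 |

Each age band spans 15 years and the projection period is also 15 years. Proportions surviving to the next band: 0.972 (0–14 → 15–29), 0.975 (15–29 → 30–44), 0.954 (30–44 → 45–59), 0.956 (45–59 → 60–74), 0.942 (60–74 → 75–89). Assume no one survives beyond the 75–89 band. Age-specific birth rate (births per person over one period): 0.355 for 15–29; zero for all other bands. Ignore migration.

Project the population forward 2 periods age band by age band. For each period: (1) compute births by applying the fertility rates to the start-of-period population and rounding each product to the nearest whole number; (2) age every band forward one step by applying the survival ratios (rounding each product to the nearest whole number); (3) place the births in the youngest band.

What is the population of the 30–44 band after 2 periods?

Numbering the bands 1..6 from youngest to oldest:
[period 1]
Births: 5600 × 0.355 = 1988
Band 2: 2600 × 0.972 = 2527
Band 3: 5600 × 0.975 = 5460
Band 4: 18400 × 0.954 = 17554
Band 5: 2800 × 0.956 = 2677
Band 6: 4200 × 0.942 = 3956
Population now: 0–14=1988, 15–29=2527, 30–44=5460, 45–59=17554, 60–74=2677, 75–89=3956
[period 2]
Births: 2527 × 0.355 = 897
Band 2: 1988 × 0.972 = 1932
Band 3: 2527 × 0.975 = 2464
Band 4: 5460 × 0.954 = 5209
Band 5: 17554 × 0.956 = 16782
Band 6: 2677 × 0.942 = 2522
Population now: 0–14=897, 15–29=1932, 30–44=2464, 45–59=5209, 60–74=16782, 75–89=2522

2464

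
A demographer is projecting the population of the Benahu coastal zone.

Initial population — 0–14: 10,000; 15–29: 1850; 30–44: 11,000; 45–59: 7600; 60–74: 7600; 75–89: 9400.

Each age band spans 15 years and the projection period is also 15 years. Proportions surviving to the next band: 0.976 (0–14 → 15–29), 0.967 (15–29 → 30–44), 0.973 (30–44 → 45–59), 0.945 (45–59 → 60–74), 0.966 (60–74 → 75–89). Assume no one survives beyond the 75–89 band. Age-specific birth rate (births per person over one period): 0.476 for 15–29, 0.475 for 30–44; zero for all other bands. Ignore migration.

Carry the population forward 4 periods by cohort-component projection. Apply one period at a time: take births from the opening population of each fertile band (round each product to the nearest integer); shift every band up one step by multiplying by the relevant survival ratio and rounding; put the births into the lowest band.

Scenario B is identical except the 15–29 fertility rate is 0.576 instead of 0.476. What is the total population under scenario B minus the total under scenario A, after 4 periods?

— Period 1 —
Births: 1850 × 0.476 = 881 ; 11000 × 0.475 = 5225 ⇒ total 6106
15–29: 10000 × 0.976 = 9760
30–44: 1850 × 0.967 = 1789
45–59: 11000 × 0.973 = 10703
60–74: 7600 × 0.945 = 7182
75–89: 7600 × 0.966 = 7342
Giving 6106 / 9760 / 1789 / 10703 / 7182 / 7342.
— Period 2 —
Births: 9760 × 0.476 = 4646 ; 1789 × 0.475 = 850 ⇒ total 5496
15–29: 6106 × 0.976 = 5959
30–44: 9760 × 0.967 = 9438
45–59: 1789 × 0.973 = 1741
60–74: 10703 × 0.945 = 10114
75–89: 7182 × 0.966 = 6938
Giving 5496 / 5959 / 9438 / 1741 / 10114 / 6938.
— Period 3 —
Births: 5959 × 0.476 = 2836 ; 9438 × 0.475 = 4483 ⇒ total 7319
15–29: 5496 × 0.976 = 5364
30–44: 5959 × 0.967 = 5762
45–59: 9438 × 0.973 = 9183
60–74: 1741 × 0.945 = 1645
75–89: 10114 × 0.966 = 9770
Giving 7319 / 5364 / 5762 / 9183 / 1645 / 9770.
— Period 4 —
Births: 5364 × 0.476 = 2553 ; 5762 × 0.475 = 2737 ⇒ total 5290
15–29: 7319 × 0.976 = 7143
30–44: 5364 × 0.967 = 5187
45–59: 5762 × 0.973 = 5606
60–74: 9183 × 0.945 = 8678
75–89: 1645 × 0.966 = 1589
Giving 5290 / 7143 / 5187 / 5606 / 8678 / 1589.
Scenario A total after 4 periods: 33493
Scenario B projection —
— Period 1 —
Births: 1850 × 0.576 = 1066 ; 11000 × 0.475 = 5225 ⇒ total 6291
15–29: 10000 × 0.976 = 9760
30–44: 1850 × 0.967 = 1789
45–59: 11000 × 0.973 = 10703
60–74: 7600 × 0.945 = 7182
75–89: 7600 × 0.966 = 7342
Giving 6291 / 9760 / 1789 / 10703 / 7182 / 7342.
— Period 2 —
Births: 9760 × 0.576 = 5622 ; 1789 × 0.475 = 850 ⇒ total 6472
15–29: 6291 × 0.976 = 6140
30–44: 9760 × 0.967 = 9438
45–59: 1789 × 0.973 = 1741
60–74: 10703 × 0.945 = 10114
75–89: 7182 × 0.966 = 6938
Giving 6472 / 6140 / 9438 / 1741 / 10114 / 6938.
— Period 3 —
Births: 6140 × 0.576 = 3537 ; 9438 × 0.475 = 4483 ⇒ total 8020
15–29: 6472 × 0.976 = 6317
30–44: 6140 × 0.967 = 5937
45–59: 9438 × 0.973 = 9183
60–74: 1741 × 0.945 = 1645
75–89: 10114 × 0.966 = 9770
Giving 8020 / 6317 / 5937 / 9183 / 1645 / 9770.
— Period 4 —
Births: 6317 × 0.576 = 3639 ; 5937 × 0.475 = 2820 ⇒ total 6459
15–29: 8020 × 0.976 = 7828
30–44: 6317 × 0.967 = 6109
45–59: 5937 × 0.973 = 5777
60–74: 9183 × 0.945 = 8678
75–89: 1645 × 0.966 = 1589
Giving 6459 / 7828 / 6109 / 5777 / 8678 / 1589.
Scenario B total after 4 periods: 36440
Difference B − A = 36440 − 33493 = 2947

2947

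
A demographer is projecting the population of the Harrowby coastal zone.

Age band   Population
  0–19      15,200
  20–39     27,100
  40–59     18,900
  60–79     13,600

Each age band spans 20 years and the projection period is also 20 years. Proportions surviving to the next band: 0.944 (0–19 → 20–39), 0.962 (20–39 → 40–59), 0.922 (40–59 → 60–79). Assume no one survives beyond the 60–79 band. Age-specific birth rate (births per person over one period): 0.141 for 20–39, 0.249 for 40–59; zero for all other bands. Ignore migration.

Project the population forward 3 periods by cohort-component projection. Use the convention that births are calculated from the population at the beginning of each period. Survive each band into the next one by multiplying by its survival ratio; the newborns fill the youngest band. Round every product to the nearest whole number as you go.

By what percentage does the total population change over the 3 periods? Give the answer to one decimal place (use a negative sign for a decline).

Period 1:
Births: 27100 * 0.141 = 3821, 18900 * 0.249 = 4706 → total 8527
20–39: 15200 * 0.944 = 14349
40–59: 27100 * 0.962 = 26070
60–79: 18900 * 0.922 = 17426
Giving 8527 / 14349 / 26070 / 17426.
Period 2:
Births: 14349 * 0.141 = 2023, 26070 * 0.249 = 6491 → total 8514
20–39: 8527 * 0.944 = 8049
40–59: 14349 * 0.962 = 13804
60–79: 26070 * 0.922 = 24037
Giving 8514 / 8049 / 13804 / 24037.
Period 3:
Births: 8049 * 0.141 = 1135, 13804 * 0.249 = 3437 → total 4572
20–39: 8514 * 0.944 = 8037
40–59: 8049 * 0.962 = 7743
60–79: 13804 * 0.922 = 12727
Giving 4572 / 8037 / 7743 / 12727.
Total: 74800 → 33079; change = -41721; percentage change = -55.8%

-55.8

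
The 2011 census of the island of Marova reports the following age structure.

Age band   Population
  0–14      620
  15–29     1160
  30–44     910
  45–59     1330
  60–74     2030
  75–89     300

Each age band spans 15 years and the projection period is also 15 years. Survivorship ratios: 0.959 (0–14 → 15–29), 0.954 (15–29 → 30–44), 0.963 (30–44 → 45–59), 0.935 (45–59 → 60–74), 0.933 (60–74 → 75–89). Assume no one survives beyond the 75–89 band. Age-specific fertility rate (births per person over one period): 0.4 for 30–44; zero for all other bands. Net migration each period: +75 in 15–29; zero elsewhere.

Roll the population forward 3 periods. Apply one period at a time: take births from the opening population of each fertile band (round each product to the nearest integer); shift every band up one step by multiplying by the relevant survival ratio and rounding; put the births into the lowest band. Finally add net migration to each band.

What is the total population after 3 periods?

3536

Let band 1 be 0–14 through band 6 = 75–89.
After projecting period 1:
Births: 910 * 0.4 = 364
Band 2: 620 * 0.959 = 595
Band 3: 1160 * 0.954 = 1107
Band 4: 910 * 0.963 = 876
Band 5: 1330 * 0.935 = 1244
Band 6: 2030 * 0.933 = 1894
Net migration: Band 2 + 75 → 670
Giving 364 / 670 / 1107 / 876 / 1244 / 1894.
After projecting period 2:
Births: 1107 * 0.4 = 443
Band 2: 364 * 0.959 = 349
Band 3: 670 * 0.954 = 639
Band 4: 1107 * 0.963 = 1066
Band 5: 876 * 0.935 = 819
Band 6: 1244 * 0.933 = 1161
Net migration: Band 2 + 75 → 424
Giving 443 / 424 / 639 / 1066 / 819 / 1161.
After projecting period 3:
Births: 639 * 0.4 = 256
Band 2: 443 * 0.959 = 425
Band 3: 424 * 0.954 = 404
Band 4: 639 * 0.963 = 615
Band 5: 1066 * 0.935 = 997
Band 6: 819 * 0.933 = 764
Net migration: Band 2 + 75 → 500
Giving 256 / 500 / 404 / 615 / 997 / 764.
Total after period 3: 256 + 500 + 404 + 615 + 997 + 764 = 3536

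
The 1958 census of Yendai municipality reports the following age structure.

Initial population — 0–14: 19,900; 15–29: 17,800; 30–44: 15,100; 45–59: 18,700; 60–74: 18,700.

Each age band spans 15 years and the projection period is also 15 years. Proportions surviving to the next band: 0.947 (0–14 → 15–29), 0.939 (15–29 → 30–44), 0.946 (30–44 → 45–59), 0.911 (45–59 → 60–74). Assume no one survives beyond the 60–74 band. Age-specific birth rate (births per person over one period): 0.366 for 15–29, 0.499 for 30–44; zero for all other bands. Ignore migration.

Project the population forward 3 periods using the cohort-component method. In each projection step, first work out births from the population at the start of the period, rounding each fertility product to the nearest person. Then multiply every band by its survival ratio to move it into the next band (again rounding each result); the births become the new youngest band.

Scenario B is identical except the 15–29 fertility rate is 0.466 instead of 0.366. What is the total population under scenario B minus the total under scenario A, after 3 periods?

(Groups numbered youngest = 1 to oldest = 5.)
[period 1]
Births: 17800 × 0.366 = 6515, 15100 × 0.499 = 7535 ⇒ total 14050
Group 2: 19900 × 0.947 = 18845
Group 3: 17800 × 0.939 = 16714
Group 4: 15100 × 0.946 = 14285
Group 5: 18700 × 0.911 = 17036
Giving 14050 / 18845 / 16714 / 14285 / 17036.
[period 2]
Births: 18845 × 0.366 = 6897, 16714 × 0.499 = 8340 ⇒ total 15237
Group 2: 14050 × 0.947 = 13305
Group 3: 18845 × 0.939 = 17695
Group 4: 16714 × 0.946 = 15811
Group 5: 14285 × 0.911 = 13014
Giving 15237 / 13305 / 17695 / 15811 / 13014.
[period 3]
Births: 13305 × 0.366 = 4870, 17695 × 0.499 = 8830 ⇒ total 13700
Group 2: 15237 × 0.947 = 14429
Group 3: 13305 × 0.939 = 12493
Group 4: 17695 × 0.946 = 16739
Group 5: 15811 × 0.911 = 14404
Giving 13700 / 14429 / 12493 / 16739 / 14404.
Scenario A total after 3 periods: 71765
Scenario B projection —
[period 1]
Births: 17800 × 0.466 = 8295, 15100 × 0.499 = 7535 ⇒ total 15830
Group 2: 19900 × 0.947 = 18845
Group 3: 17800 × 0.939 = 16714
Group 4: 15100 × 0.946 = 14285
Group 5: 18700 × 0.911 = 17036
Giving 15830 / 18845 / 16714 / 14285 / 17036.
[period 2]
Births: 18845 × 0.466 = 8782, 16714 × 0.499 = 8340 ⇒ total 17122
Group 2: 15830 × 0.947 = 14991
Group 3: 18845 × 0.939 = 17695
Group 4: 16714 × 0.946 = 15811
Group 5: 14285 × 0.911 = 13014
Giving 17122 / 14991 / 17695 / 15811 / 13014.
[period 3]
Births: 14991 × 0.466 = 6986, 17695 × 0.499 = 8830 ⇒ total 15816
Group 2: 17122 × 0.947 = 16215
Group 3: 14991 × 0.939 = 14077
Group 4: 17695 × 0.946 = 16739
Group 5: 15811 × 0.911 = 14404
Giving 15816 / 16215 / 14077 / 16739 / 14404.
Scenario B total after 3 periods: 77251
Difference B − A = 77251 − 71765 = 5486

5486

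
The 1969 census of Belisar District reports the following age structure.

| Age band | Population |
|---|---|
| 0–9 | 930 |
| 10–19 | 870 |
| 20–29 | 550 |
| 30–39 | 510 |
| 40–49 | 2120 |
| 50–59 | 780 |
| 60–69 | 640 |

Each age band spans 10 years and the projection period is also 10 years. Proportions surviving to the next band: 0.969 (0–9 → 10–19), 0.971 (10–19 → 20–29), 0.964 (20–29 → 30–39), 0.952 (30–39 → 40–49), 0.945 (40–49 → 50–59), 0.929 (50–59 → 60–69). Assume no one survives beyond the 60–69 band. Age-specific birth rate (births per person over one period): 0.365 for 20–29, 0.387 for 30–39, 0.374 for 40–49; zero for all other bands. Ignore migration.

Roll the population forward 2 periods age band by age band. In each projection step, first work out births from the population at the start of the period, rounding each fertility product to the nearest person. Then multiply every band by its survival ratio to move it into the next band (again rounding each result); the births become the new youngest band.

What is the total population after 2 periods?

Period 1.
Births: 550 × 0.365 = 201  |  510 × 0.387 = 197  |  2120 × 0.374 = 793 ⇒ total 1191
10–19: 930 × 0.969 = 901
20–29: 870 × 0.971 = 845
30–39: 550 × 0.964 = 530
40–49: 510 × 0.952 = 486
50–59: 2120 × 0.945 = 2003
60–69: 780 × 0.929 = 725
→ [1191, 901, 845, 530, 486, 2003, 725]
Period 2.
Births: 845 × 0.365 = 308  |  530 × 0.387 = 205  |  486 × 0.374 = 182 ⇒ total 695
10–19: 1191 × 0.969 = 1154
20–29: 901 × 0.971 = 875
30–39: 845 × 0.964 = 815
40–49: 530 × 0.952 = 505
50–59: 486 × 0.945 = 459
60–69: 2003 × 0.929 = 1861
→ [695, 1154, 875, 815, 505, 459, 1861]
Total after period 2: 695 + 1154 + 875 + 815 + 505 + 459 + 1861 = 6364

6364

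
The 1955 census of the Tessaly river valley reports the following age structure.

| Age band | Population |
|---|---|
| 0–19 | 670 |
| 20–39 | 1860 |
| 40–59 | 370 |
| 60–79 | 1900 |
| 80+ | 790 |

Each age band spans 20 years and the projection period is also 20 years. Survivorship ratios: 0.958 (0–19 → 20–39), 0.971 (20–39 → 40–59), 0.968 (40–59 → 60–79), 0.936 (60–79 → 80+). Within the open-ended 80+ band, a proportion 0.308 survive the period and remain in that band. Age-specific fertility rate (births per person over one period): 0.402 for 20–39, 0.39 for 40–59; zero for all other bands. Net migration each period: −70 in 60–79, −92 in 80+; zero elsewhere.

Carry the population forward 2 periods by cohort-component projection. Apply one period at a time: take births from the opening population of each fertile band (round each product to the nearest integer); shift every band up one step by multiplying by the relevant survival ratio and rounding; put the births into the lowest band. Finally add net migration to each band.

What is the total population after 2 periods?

Call the bands 1 to 5, youngest first.
Period 1.
Births: 1860 × 0.402 = 748 ; 370 × 0.39 = 144 — total 892
Band 2: 670 × 0.958 = 642
Band 3: 1860 × 0.971 = 1806
Band 4: 370 × 0.968 = 358
Band 5: 1900 × 0.936 + 790 × 0.308 = 1778 + 243 = 2021
Net migration: Band 4 − 70 → 288; Band 5 − 92 → 1929
Population now: 0–19=892, 20–39=642, 40–59=1806, 60–79=288, 80+=1929
Period 2.
Births: 642 × 0.402 = 258 ; 1806 × 0.39 = 704 — total 962
Band 2: 892 × 0.958 = 855
Band 3: 642 × 0.971 = 623
Band 4: 1806 × 0.968 = 1748
Band 5: 288 × 0.936 + 1929 × 0.308 = 270 + 594 = 864
Net migration: Band 4 − 70 → 1678; Band 5 − 92 → 772
Population now: 0–19=962, 20–39=855, 40–59=623, 60–79=1678, 80+=772
Total after period 2: 962 + 855 + 623 + 1678 + 772 = 4890

4890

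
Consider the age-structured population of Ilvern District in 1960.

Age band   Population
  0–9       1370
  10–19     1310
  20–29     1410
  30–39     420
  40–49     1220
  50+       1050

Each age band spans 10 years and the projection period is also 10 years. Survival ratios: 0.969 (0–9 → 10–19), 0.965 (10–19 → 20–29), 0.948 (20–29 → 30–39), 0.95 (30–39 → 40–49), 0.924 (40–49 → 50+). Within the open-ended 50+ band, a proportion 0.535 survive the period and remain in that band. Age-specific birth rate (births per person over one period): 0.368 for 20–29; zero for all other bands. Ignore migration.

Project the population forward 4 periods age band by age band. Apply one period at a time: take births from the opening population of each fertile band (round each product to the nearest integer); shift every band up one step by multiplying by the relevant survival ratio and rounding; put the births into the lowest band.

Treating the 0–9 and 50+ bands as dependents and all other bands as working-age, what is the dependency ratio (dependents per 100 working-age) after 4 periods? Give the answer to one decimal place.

Period 1.
Births: 1410 * 0.368 = 519
10–19: 1370 * 0.969 = 1328
20–29: 1310 * 0.965 = 1264
30–39: 1410 * 0.948 = 1337
40–49: 420 * 0.95 = 399
50+: 1220 * 0.924 + 1050 * 0.535 = 1127 + 562 = 1689
Population now: 0–9=519, 10–19=1328, 20–29=1264, 30–39=1337, 40–49=399, 50+=1689
Period 2.
Births: 1264 * 0.368 = 465
10–19: 519 * 0.969 = 503
20–29: 1328 * 0.965 = 1282
30–39: 1264 * 0.948 = 1198
40–49: 1337 * 0.95 = 1270
50+: 399 * 0.924 + 1689 * 0.535 = 369 + 904 = 1273
Population now: 0–9=465, 10–19=503, 20–29=1282, 30–39=1198, 40–49=1270, 50+=1273
Period 3.
Births: 1282 * 0.368 = 472
10–19: 465 * 0.969 = 451
20–29: 503 * 0.965 = 485
30–39: 1282 * 0.948 = 1215
40–49: 1198 * 0.95 = 1138
50+: 1270 * 0.924 + 1273 * 0.535 = 1173 + 681 = 1854
Population now: 0–9=472, 10–19=451, 20–29=485, 30–39=1215, 40–49=1138, 50+=1854
Period 4.
Births: 485 * 0.368 = 178
10–19: 472 * 0.969 = 457
20–29: 451 * 0.965 = 435
30–39: 485 * 0.948 = 460
40–49: 1215 * 0.95 = 1154
50+: 1138 * 0.924 + 1854 * 0.535 = 1052 + 992 = 2044
Population now: 0–9=178, 10–19=457, 20–29=435, 30–39=460, 40–49=1154, 50+=2044
Dependents (band 0–9 + band 50+) = 178 + 2044 = 2222; working-age = 2506; ratio = 2222/2506 × 100 = 88.7

88.7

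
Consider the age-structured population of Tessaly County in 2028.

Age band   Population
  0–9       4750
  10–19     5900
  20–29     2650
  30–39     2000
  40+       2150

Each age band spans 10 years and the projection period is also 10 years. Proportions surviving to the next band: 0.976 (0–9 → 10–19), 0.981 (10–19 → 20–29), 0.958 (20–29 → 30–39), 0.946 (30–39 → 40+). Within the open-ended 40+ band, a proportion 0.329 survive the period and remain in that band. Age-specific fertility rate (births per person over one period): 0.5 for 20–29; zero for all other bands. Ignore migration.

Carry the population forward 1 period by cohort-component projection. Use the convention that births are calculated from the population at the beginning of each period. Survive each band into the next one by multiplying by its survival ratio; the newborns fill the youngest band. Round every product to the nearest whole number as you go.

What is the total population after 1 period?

(Bands numbered youngest = 1 to oldest = 5.)
— Period 1 —
Births: 2650 * 0.5 = 1325
Band 2: 4750 * 0.976 = 4636
Band 3: 5900 * 0.981 = 5788
Band 4: 2650 * 0.958 = 2539
Band 5: 2000 * 0.946 + 2150 * 0.329 = 1892 + 707 = 2599
Giving 1325 / 4636 / 5788 / 2539 / 2599.
Total after period 1: 1325 + 4636 + 5788 + 2539 + 2599 = 16887

16887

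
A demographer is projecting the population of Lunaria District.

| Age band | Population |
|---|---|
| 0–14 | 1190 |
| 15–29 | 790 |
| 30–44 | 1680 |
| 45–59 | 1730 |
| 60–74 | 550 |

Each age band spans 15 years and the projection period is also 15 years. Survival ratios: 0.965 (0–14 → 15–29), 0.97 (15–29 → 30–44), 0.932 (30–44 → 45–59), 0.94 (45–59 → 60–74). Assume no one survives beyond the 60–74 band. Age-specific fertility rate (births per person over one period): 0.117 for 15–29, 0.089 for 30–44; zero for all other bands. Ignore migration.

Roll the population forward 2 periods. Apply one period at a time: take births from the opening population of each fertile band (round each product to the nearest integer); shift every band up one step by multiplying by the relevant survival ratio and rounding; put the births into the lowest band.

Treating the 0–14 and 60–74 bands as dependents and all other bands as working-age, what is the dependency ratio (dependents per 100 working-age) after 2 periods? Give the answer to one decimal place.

— Period 1 —
Births: 790 × 0.117 = 92, 1680 × 0.089 = 150 — total 242
15–29: 1190 × 0.965 = 1148
30–44: 790 × 0.97 = 766
45–59: 1680 × 0.932 = 1566
60–74: 1730 × 0.94 = 1626
Giving 242 / 1148 / 766 / 1566 / 1626.
— Period 2 —
Births: 1148 × 0.117 = 134, 766 × 0.089 = 68 — total 202
15–29: 242 × 0.965 = 234
30–44: 1148 × 0.97 = 1114
45–59: 766 × 0.932 = 714
60–74: 1566 × 0.94 = 1472
Giving 202 / 234 / 1114 / 714 / 1472.
Dependents (band 0–14 + band 60–74) = 202 + 1472 = 1674; working-age = 2062; ratio = 1674/2062 × 100 = 81.2

81.2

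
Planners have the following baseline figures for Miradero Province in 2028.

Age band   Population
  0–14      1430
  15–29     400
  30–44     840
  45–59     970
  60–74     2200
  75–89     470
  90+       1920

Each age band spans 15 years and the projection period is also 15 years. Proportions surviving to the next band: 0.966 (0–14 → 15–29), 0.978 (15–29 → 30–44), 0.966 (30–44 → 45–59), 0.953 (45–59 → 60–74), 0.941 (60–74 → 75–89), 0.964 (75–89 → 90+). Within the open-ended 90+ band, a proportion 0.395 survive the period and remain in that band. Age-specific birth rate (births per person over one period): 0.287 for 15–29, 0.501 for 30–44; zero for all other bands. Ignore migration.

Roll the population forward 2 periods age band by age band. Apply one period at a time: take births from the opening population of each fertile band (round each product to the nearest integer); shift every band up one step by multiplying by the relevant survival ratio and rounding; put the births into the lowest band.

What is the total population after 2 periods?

6954

— Period 1 —
Births: 400 × 0.287 = 115  |  840 × 0.501 = 421 ⇒ total 536
15–29: 1430 × 0.966 = 1381
30–44: 400 × 0.978 = 391
45–59: 840 × 0.966 = 811
60–74: 970 × 0.953 = 924
75–89: 2200 × 0.941 = 2070
90+: 470 × 0.964 + 1920 × 0.395 = 453 + 758 = 1211
Population now: 0–14=536, 15–29=1381, 30–44=391, 45–59=811, 60–74=924, 75–89=2070, 90+=1211
— Period 2 —
Births: 1381 × 0.287 = 396  |  391 × 0.501 = 196 ⇒ total 592
15–29: 536 × 0.966 = 518
30–44: 1381 × 0.978 = 1351
45–59: 391 × 0.966 = 378
60–74: 811 × 0.953 = 773
75–89: 924 × 0.941 = 869
90+: 2070 × 0.964 + 1211 × 0.395 = 1995 + 478 = 2473
Population now: 0–14=592, 15–29=518, 30–44=1351, 45–59=378, 60–74=773, 75–89=869, 90+=2473
Total after period 2: 592 + 518 + 1351 + 378 + 773 + 869 + 2473 = 6954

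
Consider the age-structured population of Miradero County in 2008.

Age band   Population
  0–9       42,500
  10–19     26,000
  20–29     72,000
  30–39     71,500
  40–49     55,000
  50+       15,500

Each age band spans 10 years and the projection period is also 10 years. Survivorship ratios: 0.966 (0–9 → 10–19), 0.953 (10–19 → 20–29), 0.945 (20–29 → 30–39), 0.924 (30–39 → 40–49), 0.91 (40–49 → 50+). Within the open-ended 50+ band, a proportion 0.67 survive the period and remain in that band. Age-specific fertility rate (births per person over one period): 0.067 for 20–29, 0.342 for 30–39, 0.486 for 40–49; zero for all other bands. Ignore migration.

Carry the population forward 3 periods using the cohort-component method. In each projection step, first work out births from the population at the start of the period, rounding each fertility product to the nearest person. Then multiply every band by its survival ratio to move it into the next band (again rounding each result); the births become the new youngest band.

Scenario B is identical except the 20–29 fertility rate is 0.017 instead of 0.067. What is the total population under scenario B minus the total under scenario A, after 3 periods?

Call the groups 1 to 6, youngest first.
Period 1:
Births: 72000 * 0.067 = 4824, 71500 * 0.342 = 24453, 55000 * 0.486 = 26730 → 56007
Group 2: 42500 * 0.966 = 41055
Group 3: 26000 * 0.953 = 24778
Group 4: 72000 * 0.945 = 68040
Group 5: 71500 * 0.924 = 66066
Group 6: 55000 * 0.91 + 15500 * 0.67 = 50050 + 10385 = 60435
End of period: [56007, 41055, 24778, 68040, 66066, 60435]
Period 2:
Births: 24778 * 0.067 = 1660, 68040 * 0.342 = 23270, 66066 * 0.486 = 32108 → 57038
Group 2: 56007 * 0.966 = 54103
Group 3: 41055 * 0.953 = 39125
Group 4: 24778 * 0.945 = 23415
Group 5: 68040 * 0.924 = 62869
Group 6: 66066 * 0.91 + 60435 * 0.67 = 60120 + 40491 = 100611
End of period: [57038, 54103, 39125, 23415, 62869, 100611]
Period 3:
Births: 39125 * 0.067 = 2621, 23415 * 0.342 = 8008, 62869 * 0.486 = 30554 → 41183
Group 2: 57038 * 0.966 = 55099
Group 3: 54103 * 0.953 = 51560
Group 4: 39125 * 0.945 = 36973
Group 5: 23415 * 0.924 = 21635
Group 6: 62869 * 0.91 + 100611 * 0.67 = 57211 + 67409 = 124620
End of period: [41183, 55099, 51560, 36973, 21635, 124620]
Scenario A total after 3 periods: 331070
Scenario B projection —
Period 1:
Births: 72000 * 0.017 = 1224, 71500 * 0.342 = 24453, 55000 * 0.486 = 26730 → 52407
Group 2: 42500 * 0.966 = 41055
Group 3: 26000 * 0.953 = 24778
Group 4: 72000 * 0.945 = 68040
Group 5: 71500 * 0.924 = 66066
Group 6: 55000 * 0.91 + 15500 * 0.67 = 50050 + 10385 = 60435
End of period: [52407, 41055, 24778, 68040, 66066, 60435]
Period 2:
Births: 24778 * 0.017 = 421, 68040 * 0.342 = 23270, 66066 * 0.486 = 32108 → 55799
Group 2: 52407 * 0.966 = 50625
Group 3: 41055 * 0.953 = 39125
Group 4: 24778 * 0.945 = 23415
Group 5: 68040 * 0.924 = 62869
Group 6: 66066 * 0.91 + 60435 * 0.67 = 60120 + 40491 = 100611
End of period: [55799, 50625, 39125, 23415, 62869, 100611]
Period 3:
Births: 39125 * 0.017 = 665, 23415 * 0.342 = 8008, 62869 * 0.486 = 30554 → 39227
Group 2: 55799 * 0.966 = 53902
Group 3: 50625 * 0.953 = 48246
Group 4: 39125 * 0.945 = 36973
Group 5: 23415 * 0.924 = 21635
Group 6: 62869 * 0.91 + 100611 * 0.67 = 57211 + 67409 = 124620
End of period: [39227, 53902, 48246, 36973, 21635, 124620]
Scenario B total after 3 periods: 324603
Difference B − A = 324603 − 331070 = -6467

-6467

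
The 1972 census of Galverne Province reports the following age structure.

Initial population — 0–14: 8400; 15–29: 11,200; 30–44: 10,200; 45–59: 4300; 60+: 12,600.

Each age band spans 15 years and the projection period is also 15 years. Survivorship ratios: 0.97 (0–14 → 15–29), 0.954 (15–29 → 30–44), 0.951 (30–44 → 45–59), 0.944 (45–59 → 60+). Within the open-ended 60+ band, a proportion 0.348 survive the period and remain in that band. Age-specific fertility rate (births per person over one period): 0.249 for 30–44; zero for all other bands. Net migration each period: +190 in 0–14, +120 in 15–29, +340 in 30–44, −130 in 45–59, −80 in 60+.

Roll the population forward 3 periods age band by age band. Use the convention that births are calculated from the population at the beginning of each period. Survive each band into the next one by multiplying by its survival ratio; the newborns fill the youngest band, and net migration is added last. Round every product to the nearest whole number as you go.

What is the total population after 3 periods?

After projecting period 1:
Births: 10200 × 0.249 = 2540
15–29: 8400 × 0.97 = 8148
30–44: 11200 × 0.954 = 10685
45–59: 10200 × 0.951 = 9700
60+: 4300 × 0.944 + 12600 × 0.348 = 4059 + 4385 = 8444
Net migration: 0–14 + 190 → 2730; 15–29 + 120 → 8268; 30–44 + 340 → 11025; 45–59 − 130 → 9570; 60+ − 80 → 8364
End of period: [2730, 8268, 11025, 9570, 8364]
After projecting period 2:
Births: 11025 × 0.249 = 2745
15–29: 2730 × 0.97 = 2648
30–44: 8268 × 0.954 = 7888
45–59: 11025 × 0.951 = 10485
60+: 9570 × 0.944 + 8364 × 0.348 = 9034 + 2911 = 11945
Net migration: 0–14 + 190 → 2935; 15–29 + 120 → 2768; 30–44 + 340 → 8228; 45–59 − 130 → 10355; 60+ − 80 → 11865
End of period: [2935, 2768, 8228, 10355, 11865]
After projecting period 3:
Births: 8228 × 0.249 = 2049
15–29: 2935 × 0.97 = 2847
30–44: 2768 × 0.954 = 2641
45–59: 8228 × 0.951 = 7825
60+: 10355 × 0.944 + 11865 × 0.348 = 9775 + 4129 = 13904
Net migration: 0–14 + 190 → 2239; 15–29 + 120 → 2967; 30–44 + 340 → 2981; 45–59 − 130 → 7695; 60+ − 80 → 13824
End of period: [2239, 2967, 2981, 7695, 13824]
Total after period 3: 2239 + 2967 + 2981 + 7695 + 13824 = 29706

29706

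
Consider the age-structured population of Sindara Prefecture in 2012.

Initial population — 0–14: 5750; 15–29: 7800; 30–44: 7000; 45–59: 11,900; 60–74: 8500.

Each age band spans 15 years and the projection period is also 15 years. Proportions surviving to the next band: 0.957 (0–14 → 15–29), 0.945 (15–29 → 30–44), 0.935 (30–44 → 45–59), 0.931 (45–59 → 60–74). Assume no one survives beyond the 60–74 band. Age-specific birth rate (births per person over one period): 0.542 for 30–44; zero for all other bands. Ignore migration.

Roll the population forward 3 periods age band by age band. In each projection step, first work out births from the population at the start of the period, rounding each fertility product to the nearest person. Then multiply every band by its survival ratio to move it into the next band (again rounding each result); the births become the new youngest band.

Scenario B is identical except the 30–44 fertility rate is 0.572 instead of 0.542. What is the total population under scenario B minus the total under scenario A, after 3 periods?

Let group 1 be 0–14 through group 5 = 60–74.
Period 1.
Births: 7000 × 0.542 = 3794
Group 2: 5750 × 0.957 = 5503
Group 3: 7800 × 0.945 = 7371
Group 4: 7000 × 0.935 = 6545
Group 5: 11900 × 0.931 = 11079
Population now: 0–14=3794, 15–29=5503, 30–44=7371, 45–59=6545, 60–74=11079
Period 2.
Births: 7371 × 0.542 = 3995
Group 2: 3794 × 0.957 = 3631
Group 3: 5503 × 0.945 = 5200
Group 4: 7371 × 0.935 = 6892
Group 5: 6545 × 0.931 = 6093
Population now: 0–14=3995, 15–29=3631, 30–44=5200, 45–59=6892, 60–74=6093
Period 3.
Births: 5200 × 0.542 = 2818
Group 2: 3995 × 0.957 = 3823
Group 3: 3631 × 0.945 = 3431
Group 4: 5200 × 0.935 = 4862
Group 5: 6892 × 0.931 = 6416
Population now: 0–14=2818, 15–29=3823, 30–44=3431, 45–59=4862, 60–74=6416
Scenario A total after 3 periods: 21350
Scenario B projection —
Period 1.
Births: 7000 × 0.572 = 4004
Group 2: 5750 × 0.957 = 5503
Group 3: 7800 × 0.945 = 7371
Group 4: 7000 × 0.935 = 6545
Group 5: 11900 × 0.931 = 11079
Population now: 0–14=4004, 15–29=5503, 30–44=7371, 45–59=6545, 60–74=11079
Period 2.
Births: 7371 × 0.572 = 4216
Group 2: 4004 × 0.957 = 3832
Group 3: 5503 × 0.945 = 5200
Group 4: 7371 × 0.935 = 6892
Group 5: 6545 × 0.931 = 6093
Population now: 0–14=4216, 15–29=3832, 30–44=5200, 45–59=6892, 60–74=6093
Period 3.
Births: 5200 × 0.572 = 2974
Group 2: 4216 × 0.957 = 4035
Group 3: 3832 × 0.945 = 3621
Group 4: 5200 × 0.935 = 4862
Group 5: 6892 × 0.931 = 6416
Population now: 0–14=2974, 15–29=4035, 30–44=3621, 45–59=4862, 60–74=6416
Scenario B total after 3 periods: 21908
Difference B − A = 21908 − 21350 = 558

558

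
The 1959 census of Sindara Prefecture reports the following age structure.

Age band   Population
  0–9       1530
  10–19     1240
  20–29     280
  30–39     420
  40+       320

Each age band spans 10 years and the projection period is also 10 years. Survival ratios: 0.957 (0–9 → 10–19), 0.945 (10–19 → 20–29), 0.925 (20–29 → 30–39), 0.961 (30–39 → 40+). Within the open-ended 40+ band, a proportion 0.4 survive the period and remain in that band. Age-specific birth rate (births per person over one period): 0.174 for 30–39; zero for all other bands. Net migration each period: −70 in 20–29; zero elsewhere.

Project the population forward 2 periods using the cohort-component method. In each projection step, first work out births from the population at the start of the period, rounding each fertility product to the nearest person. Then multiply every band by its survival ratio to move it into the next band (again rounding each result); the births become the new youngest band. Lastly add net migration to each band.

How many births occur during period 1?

Period 1.
Births: 420 × 0.174 = 73
10–19: 1530 × 0.957 = 1464
20–29: 1240 × 0.945 = 1172
30–39: 280 × 0.925 = 259
40+: 420 × 0.961 + 320 × 0.4 = 404 + 128 = 532
Net migration: 20–29 − 70 → 1102
Population now: 0–9=73, 10–19=1464, 20–29=1102, 30–39=259, 40+=532

73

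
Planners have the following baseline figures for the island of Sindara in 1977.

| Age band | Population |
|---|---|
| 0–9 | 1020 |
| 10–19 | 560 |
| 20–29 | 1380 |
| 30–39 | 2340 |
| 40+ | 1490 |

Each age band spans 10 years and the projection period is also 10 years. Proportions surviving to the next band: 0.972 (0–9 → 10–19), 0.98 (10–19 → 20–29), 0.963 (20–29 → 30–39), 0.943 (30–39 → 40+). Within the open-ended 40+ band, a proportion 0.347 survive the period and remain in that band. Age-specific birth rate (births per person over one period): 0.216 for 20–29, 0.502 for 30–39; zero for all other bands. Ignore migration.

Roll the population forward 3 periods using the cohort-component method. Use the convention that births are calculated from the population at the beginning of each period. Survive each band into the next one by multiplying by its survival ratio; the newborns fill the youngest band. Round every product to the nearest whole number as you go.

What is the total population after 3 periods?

4840

Let band 1 be 0–9 through band 5 = 40+.
Period 1:
Births: 1380 * 0.216 = 298 ; 2340 * 0.502 = 1175 → 1473
Band 2: 1020 * 0.972 = 991
Band 3: 560 * 0.98 = 549
Band 4: 1380 * 0.963 = 1329
Band 5: 2340 * 0.943 + 1490 * 0.347 = 2207 + 517 = 2724
Population now: 0–9=1473, 10–19=991, 20–29=549, 30–39=1329, 40+=2724
Period 2:
Births: 549 * 0.216 = 119 ; 1329 * 0.502 = 667 → 786
Band 2: 1473 * 0.972 = 1432
Band 3: 991 * 0.98 = 971
Band 4: 549 * 0.963 = 529
Band 5: 1329 * 0.943 + 2724 * 0.347 = 1253 + 945 = 2198
Population now: 0–9=786, 10–19=1432, 20–29=971, 30–39=529, 40+=2198
Period 3:
Births: 971 * 0.216 = 210 ; 529 * 0.502 = 266 → 476
Band 2: 786 * 0.972 = 764
Band 3: 1432 * 0.98 = 1403
Band 4: 971 * 0.963 = 935
Band 5: 529 * 0.943 + 2198 * 0.347 = 499 + 763 = 1262
Population now: 0–9=476, 10–19=764, 20–29=1403, 30–39=935, 40+=1262
Total after period 3: 476 + 764 + 1403 + 935 + 1262 = 4840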